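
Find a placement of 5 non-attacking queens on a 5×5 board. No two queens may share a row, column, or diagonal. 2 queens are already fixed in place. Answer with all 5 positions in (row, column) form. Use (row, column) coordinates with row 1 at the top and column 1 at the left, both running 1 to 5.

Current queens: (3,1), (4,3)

(1,2) (2,4) (3,1) (4,3) (5,5)

Row 1: attacked by (3,1)→{1,3}; (4,3)→{3}. Safe: 2, 4, 5. Place at column 2.
Row 2: attacked by (1,2)→{1,2,3}; (3,1)→{1,2}; (4,3)→{1,3,5}. Safe: 4. Place at column 4.
Row 5: attacked by (1,2)→{2}; (2,4)→{1,4}; (3,1)→{1,3}; (4,3)→{2,3,4}. Safe: 5. Place at column 5.
Columns [2, 4, 1, 3, 5], r−c [-1, -2, 2, 1, 0], r+c [3, 6, 4, 7, 10] are all distinct, so no two queens attack.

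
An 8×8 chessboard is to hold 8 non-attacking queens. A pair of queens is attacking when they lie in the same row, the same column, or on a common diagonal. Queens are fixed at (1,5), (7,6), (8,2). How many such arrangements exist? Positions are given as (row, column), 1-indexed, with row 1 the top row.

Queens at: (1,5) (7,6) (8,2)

2

Branch on row 2: col 3 → 1; col 7 → 1.
Sum: 1 + 1 = 2.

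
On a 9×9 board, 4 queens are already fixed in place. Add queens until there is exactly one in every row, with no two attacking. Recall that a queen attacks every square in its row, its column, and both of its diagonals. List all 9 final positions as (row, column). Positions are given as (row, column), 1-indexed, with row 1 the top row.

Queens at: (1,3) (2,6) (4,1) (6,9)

Row 3: attacked by (1,3)→{1,3,5}; (2,6)→{5,6,7}; (4,1)→{1,2}; (6,9)→{6,9}. Safe: 4, 8. Place at column 8.
Row 5: attacked by (1,3)→{3,7}; (2,6)→{3,6,9}; (3,8)→{6,8}; (4,1)→{1,2}; (6,9)→{8,9}. Safe: 4, 5. Place at column 5.
Row 7: attacked by (1,3)→{3,9}; (2,6)→{1,6}; (3,8)→{4,8}; (4,1)→{1,4}; (5,5)→{3,5,7}; (6,9)→{8,9}. Safe: 2. Place at column 2.
Row 8: attacked by (1,3)→{3}; (2,6)→{6}; (3,8)→{3,8}; (4,1)→{1,5}; (5,5)→{2,5,8}; (6,9)→{7,9}; (7,2)→{1,2,3}. Safe: 4. Place at column 4.
Row 9: attacked by (1,3)→{3}; (2,6)→{6}; (3,8)→{2,8}; (4,1)→{1,6}; (5,5)→{1,5,9}; (6,9)→{6,9}; (7,2)→{2,4}; (8,4)→{3,4,5}. Safe: 7. Place at column 7.
Columns [3, 6, 8, 1, 5, 9, 2, 4, 7], r−c [-2, -4, -5, 3, 0, -3, 5, 4, 2], r+c [4, 8, 11, 5, 10, 15, 9, 12, 16] are all distinct, so no two queens attack.

(1,3) (2,6) (3,8) (4,1) (5,5) (6,9) (7,2) (8,4) (9,7)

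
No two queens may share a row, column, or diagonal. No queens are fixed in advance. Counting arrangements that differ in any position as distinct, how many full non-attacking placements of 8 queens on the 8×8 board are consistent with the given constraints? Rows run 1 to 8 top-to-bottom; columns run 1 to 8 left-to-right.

92

Branch on row 1: col 1 → 4; col 2 → 8; col 3 → 16; col 4 → 18; col 5 → 18; col 6 → 16; col 7 → 8; col 8 → 4.
Sum: 4 + 8 + 16 + 18 + 18 + 16 + 8 + 4 = 92.
(This is the classic 8-queens count.)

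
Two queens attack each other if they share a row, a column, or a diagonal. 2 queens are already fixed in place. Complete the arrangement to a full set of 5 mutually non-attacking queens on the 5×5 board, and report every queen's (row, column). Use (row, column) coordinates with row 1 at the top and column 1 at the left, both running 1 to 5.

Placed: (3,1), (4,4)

(1,5) (2,3) (3,1) (4,4) (5,2)

Row 1: attacked by (3,1)→{1,3}; (4,4)→{1,4}. Safe: 2, 5. Place at column 5.
Row 2: attacked by (1,5)→{4,5}; (3,1)→{1,2}; (4,4)→{2,4}. Safe: 3. Place at column 3.
Row 5: attacked by (1,5)→{1,5}; (2,3)→{3}; (3,1)→{1,3}; (4,4)→{3,4,5}. Safe: 2. Place at column 2.
Columns [5, 3, 1, 4, 2], r−c [-4, -1, 2, 0, 3], r+c [6, 5, 4, 8, 7] are all distinct, so no two queens attack.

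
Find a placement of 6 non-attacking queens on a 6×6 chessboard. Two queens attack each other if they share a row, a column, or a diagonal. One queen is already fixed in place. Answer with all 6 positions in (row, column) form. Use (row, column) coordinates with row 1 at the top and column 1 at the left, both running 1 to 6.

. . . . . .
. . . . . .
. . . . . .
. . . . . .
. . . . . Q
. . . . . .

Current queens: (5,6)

(1,4) (2,1) (3,5) (4,2) (5,6) (6,3)

Row 1: attacked by (5,6)→{2,6}. Safe: 1, 3, 4, 5. Place at column 4.
Row 2: attacked by (1,4)→{3,4,5}; (5,6)→{3,6}. Safe: 1, 2. Place at column 1.
Row 3: attacked by (1,4)→{2,4,6}; (2,1)→{1,2}; (5,6)→{4,6}. Safe: 3, 5. Place at column 5.
Row 4: attacked by (1,4)→{1,4}; (2,1)→{1,3}; (3,5)→{4,5,6}; (5,6)→{5,6}. Safe: 2. Place at column 2.
Row 6: attacked by (1,4)→{4}; (2,1)→{1,5}; (3,5)→{2,5}; (4,2)→{2,4}; (5,6)→{5,6}. Safe: 3. Place at column 3.
Columns [4, 1, 5, 2, 6, 3], r−c [-3, 1, -2, 2, -1, 3], r+c [5, 3, 8, 6, 11, 9] are all distinct, so no two queens attack.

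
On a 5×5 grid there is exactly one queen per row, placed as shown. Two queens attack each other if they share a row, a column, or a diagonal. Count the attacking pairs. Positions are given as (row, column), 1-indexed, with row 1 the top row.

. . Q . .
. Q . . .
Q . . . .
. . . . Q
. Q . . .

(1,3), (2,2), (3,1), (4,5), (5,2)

Same column: (2,2)–(5,2) (column 2).
Same diagonal: (1,3)–(2,2) (|1−2| = |3−2| = 1); (1,3)–(3,1) (|1−3| = |3−1| = 2); (2,2)–(3,1) (|2−3| = |2−1| = 1).
Total attacking pairs: 4.

4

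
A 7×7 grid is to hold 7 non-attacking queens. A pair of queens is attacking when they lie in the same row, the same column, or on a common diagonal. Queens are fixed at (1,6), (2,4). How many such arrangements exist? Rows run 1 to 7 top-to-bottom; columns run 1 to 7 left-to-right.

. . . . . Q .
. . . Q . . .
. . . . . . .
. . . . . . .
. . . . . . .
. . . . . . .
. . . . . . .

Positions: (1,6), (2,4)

Branch on row 3: col 1 → 0; col 2 → 1; col 7 → 1.
Sum: 0 + 1 + 1 = 2.

2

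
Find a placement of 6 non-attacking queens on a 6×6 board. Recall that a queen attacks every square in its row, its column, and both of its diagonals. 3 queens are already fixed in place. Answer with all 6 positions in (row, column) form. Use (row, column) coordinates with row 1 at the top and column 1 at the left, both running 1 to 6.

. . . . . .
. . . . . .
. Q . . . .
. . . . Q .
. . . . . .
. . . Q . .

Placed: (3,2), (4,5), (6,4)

(1,3) (2,6) (3,2) (4,5) (5,1) (6,4)

Row 1: attacked by (3,2)→{2,4}; (4,5)→{2,5}; (6,4)→{4}. Safe: 1, 3, 6. Place at column 3.
Row 2: attacked by (1,3)→{2,3,4}; (3,2)→{1,2,3}; (4,5)→{3,5}; (6,4)→{4}. Safe: 6. Place at column 6.
Row 5: attacked by (1,3)→{3}; (2,6)→{3,6}; (3,2)→{2,4}; (4,5)→{4,5,6}; (6,4)→{3,4,5}. Safe: 1. Place at column 1.
Columns [3, 6, 2, 5, 1, 4], r−c [-2, -4, 1, -1, 4, 2], r+c [4, 8, 5, 9, 6, 10] are all distinct, so no two queens attack.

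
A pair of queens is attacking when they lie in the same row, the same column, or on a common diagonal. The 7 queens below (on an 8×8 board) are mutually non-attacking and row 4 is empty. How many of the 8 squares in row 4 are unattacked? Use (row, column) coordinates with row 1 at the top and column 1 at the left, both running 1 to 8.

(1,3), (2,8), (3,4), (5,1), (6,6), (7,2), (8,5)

1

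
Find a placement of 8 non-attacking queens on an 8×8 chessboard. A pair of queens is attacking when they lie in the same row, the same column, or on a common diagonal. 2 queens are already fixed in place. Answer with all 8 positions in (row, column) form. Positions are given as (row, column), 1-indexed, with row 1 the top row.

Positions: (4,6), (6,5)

(1,8) (2,3) (3,1) (4,6) (5,2) (6,5) (7,7) (8,4)

Row 1: attacked by (4,6)→{3,6}; (6,5)→{5}. Safe: 1, 2, 4, 7, 8. Place at column 8.
Row 2: attacked by (1,8)→{7,8}; (4,6)→{4,6,8}; (6,5)→{1,5}. Safe: 2, 3. Place at column 3.
Row 3: attacked by (1,8)→{6,8}; (2,3)→{2,3,4}; (4,6)→{5,6,7}; (6,5)→{2,5,8}. Safe: 1. Place at column 1.
Row 5: attacked by (1,8)→{4,8}; (2,3)→{3,6}; (3,1)→{1,3}; (4,6)→{5,6,7}; (6,5)→{4,5,6}. Safe: 2. Place at column 2.
Row 7: attacked by (1,8)→{2,8}; (2,3)→{3,8}; (3,1)→{1,5}; (4,6)→{3,6}; (5,2)→{2,4}; (6,5)→{4,5,6}. Safe: 7. Place at column 7.
Row 8: attacked by (1,8)→{1,8}; (2,3)→{3}; (3,1)→{1,6}; (4,6)→{2,6}; (5,2)→{2,5}; (6,5)→{3,5,7}; (7,7)→{6,7,8}. Safe: 4. Place at column 4.
Columns [8, 3, 1, 6, 2, 5, 7, 4], r−c [-7, -1, 2, -2, 3, 1, 0, 4], r+c [9, 5, 4, 10, 7, 11, 14, 12] are all distinct, so no two queens attack.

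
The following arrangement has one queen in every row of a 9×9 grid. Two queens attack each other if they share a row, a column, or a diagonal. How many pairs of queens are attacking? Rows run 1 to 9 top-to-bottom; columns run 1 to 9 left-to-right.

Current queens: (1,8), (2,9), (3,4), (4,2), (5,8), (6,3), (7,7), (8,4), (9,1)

4

Same column: (1,8)–(5,8) (column 8); (3,4)–(8,4) (column 4).
Same diagonal: (1,8)–(2,9) (|1−2| = |8−9| = 1); (1,8)–(6,3) (|1−6| = |8−3| = 5).
Total attacking pairs: 4.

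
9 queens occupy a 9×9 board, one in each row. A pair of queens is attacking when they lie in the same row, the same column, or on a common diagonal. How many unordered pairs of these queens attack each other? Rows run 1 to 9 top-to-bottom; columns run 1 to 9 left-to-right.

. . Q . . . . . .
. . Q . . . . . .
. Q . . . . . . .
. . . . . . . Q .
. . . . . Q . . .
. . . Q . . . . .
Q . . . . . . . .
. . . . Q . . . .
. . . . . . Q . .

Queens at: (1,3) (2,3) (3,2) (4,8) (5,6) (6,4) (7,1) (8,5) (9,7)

4

Same column: (1,3)–(2,3) (column 3).
Same diagonal: (2,3)–(3,2) (|2−3| = |3−2| = 1); (2,3)–(5,6) (|2−5| = |3−6| = 3); (6,4)–(9,7) (|6−9| = |4−7| = 3).
Total attacking pairs: 4.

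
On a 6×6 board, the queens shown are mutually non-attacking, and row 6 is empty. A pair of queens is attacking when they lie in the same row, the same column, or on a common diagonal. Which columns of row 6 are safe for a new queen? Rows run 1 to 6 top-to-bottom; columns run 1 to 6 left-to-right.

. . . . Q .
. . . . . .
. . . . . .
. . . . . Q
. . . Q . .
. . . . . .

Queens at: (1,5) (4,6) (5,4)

(1,5) attacks row 6 at column 5.
(4,6) attacks row 6 at column 6 and diagonals 4.
(5,4) attacks row 6 at column 4 and diagonals 3, 5.
Attacked columns: {3, 4, 5, 6}. Safe: {1, 2}.

columns 1, 2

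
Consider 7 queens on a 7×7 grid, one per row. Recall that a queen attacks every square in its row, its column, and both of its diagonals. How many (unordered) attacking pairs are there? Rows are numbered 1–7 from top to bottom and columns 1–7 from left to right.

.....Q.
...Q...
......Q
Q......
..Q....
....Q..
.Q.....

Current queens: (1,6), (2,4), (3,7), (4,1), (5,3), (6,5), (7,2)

0

All columns are distinct and no two queens satisfy |Δrow| = |Δcol|, so no pair attacks.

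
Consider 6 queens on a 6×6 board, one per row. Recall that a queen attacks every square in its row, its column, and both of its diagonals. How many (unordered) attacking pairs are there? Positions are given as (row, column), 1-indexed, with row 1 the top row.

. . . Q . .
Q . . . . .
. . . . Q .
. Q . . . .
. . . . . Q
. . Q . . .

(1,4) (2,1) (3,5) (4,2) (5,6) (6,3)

0

All columns are distinct and no two queens satisfy |Δrow| = |Δcol|, so no pair attacks.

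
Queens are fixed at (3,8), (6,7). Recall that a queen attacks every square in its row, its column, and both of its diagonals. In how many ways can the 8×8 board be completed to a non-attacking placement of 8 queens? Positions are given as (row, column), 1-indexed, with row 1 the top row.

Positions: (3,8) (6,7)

8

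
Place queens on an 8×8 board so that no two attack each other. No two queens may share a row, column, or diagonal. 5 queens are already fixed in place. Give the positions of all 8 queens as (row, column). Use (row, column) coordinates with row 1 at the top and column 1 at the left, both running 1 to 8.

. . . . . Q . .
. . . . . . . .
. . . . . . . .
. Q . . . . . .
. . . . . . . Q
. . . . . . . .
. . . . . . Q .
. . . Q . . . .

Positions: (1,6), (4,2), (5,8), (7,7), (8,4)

Row 2: attacked by (1,6)→{5,6,7}; (4,2)→{2,4}; (5,8)→{5,8}; (7,7)→{2,7}; (8,4)→{4}. Safe: 1, 3. Place at column 1.
Row 3: attacked by (1,6)→{4,6,8}; (2,1)→{1,2}; (4,2)→{1,2,3}; (5,8)→{6,8}; (7,7)→{3,7}; (8,4)→{4}. Safe: 5. Place at column 5.
Row 6: attacked by (1,6)→{1,6}; (2,1)→{1,5}; (3,5)→{2,5,8}; (4,2)→{2,4}; (5,8)→{7,8}; (7,7)→{6,7,8}; (8,4)→{2,4,6}. Safe: 3. Place at column 3.
Columns [6, 1, 5, 2, 8, 3, 7, 4], r−c [-5, 1, -2, 2, -3, 3, 0, 4], r+c [7, 3, 8, 6, 13, 9, 14, 12] are all distinct, so no two queens attack.

(1,6) (2,1) (3,5) (4,2) (5,8) (6,3) (7,7) (8,4)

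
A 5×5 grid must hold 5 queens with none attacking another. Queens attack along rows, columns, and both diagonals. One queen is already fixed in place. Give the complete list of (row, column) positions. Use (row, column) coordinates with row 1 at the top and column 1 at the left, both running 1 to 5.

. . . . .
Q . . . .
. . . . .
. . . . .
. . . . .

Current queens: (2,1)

Row 1: attacked by (2,1)→{1,2}. Safe: 3, 4, 5. Place at column 4.
Row 3: attacked by (1,4)→{2,4}; (2,1)→{1,2}. Safe: 3, 5. Place at column 3.
Row 4: attacked by (1,4)→{1,4}; (2,1)→{1,3}; (3,3)→{2,3,4}. Safe: 5. Place at column 5.
Row 5: attacked by (1,4)→{4}; (2,1)→{1,4}; (3,3)→{1,3,5}; (4,5)→{4,5}. Safe: 2. Place at column 2.
Columns [4, 1, 3, 5, 2], r−c [-3, 1, 0, -1, 3], r+c [5, 3, 6, 9, 7] are all distinct, so no two queens attack.

(1,4) (2,1) (3,3) (4,5) (5,2)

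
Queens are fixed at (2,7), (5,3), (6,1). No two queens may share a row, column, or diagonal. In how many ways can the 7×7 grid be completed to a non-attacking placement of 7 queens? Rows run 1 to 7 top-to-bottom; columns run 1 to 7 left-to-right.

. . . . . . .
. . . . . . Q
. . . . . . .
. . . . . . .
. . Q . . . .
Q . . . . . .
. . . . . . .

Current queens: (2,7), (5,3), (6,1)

1

Branch on row 1: col 2 → 0; col 4 → 0; col 5 → 1.
Sum: 0 + 0 + 1 = 1.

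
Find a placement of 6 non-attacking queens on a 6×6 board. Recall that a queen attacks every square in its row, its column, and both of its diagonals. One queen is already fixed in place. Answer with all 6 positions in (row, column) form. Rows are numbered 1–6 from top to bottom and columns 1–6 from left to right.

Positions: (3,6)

(1,2) (2,4) (3,6) (4,1) (5,3) (6,5)

Row 1: attacked by (3,6)→{4,6}. Safe: 1, 2, 3, 5. Place at column 2.
Row 2: attacked by (1,2)→{1,2,3}; (3,6)→{5,6}. Safe: 4. Place at column 4.
Row 4: attacked by (1,2)→{2,5}; (2,4)→{2,4,6}; (3,6)→{5,6}. Safe: 1, 3. Place at column 1.
Row 5: attacked by (1,2)→{2,6}; (2,4)→{1,4}; (3,6)→{4,6}; (4,1)→{1,2}. Safe: 3, 5. Place at column 3.
Row 6: attacked by (1,2)→{2}; (2,4)→{4}; (3,6)→{3,6}; (4,1)→{1,3}; (5,3)→{2,3,4}. Safe: 5. Place at column 5.
Columns [2, 4, 6, 1, 3, 5], r−c [-1, -2, -3, 3, 2, 1], r+c [3, 6, 9, 5, 8, 11] are all distinct, so no two queens attack.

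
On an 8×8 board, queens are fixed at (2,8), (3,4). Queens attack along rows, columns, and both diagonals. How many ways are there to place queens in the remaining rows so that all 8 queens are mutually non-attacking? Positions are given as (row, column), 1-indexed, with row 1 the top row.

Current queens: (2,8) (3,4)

Branch on row 1: col 1 → 0; col 3 → 1; col 5 → 2.
Sum: 0 + 1 + 2 = 3.

3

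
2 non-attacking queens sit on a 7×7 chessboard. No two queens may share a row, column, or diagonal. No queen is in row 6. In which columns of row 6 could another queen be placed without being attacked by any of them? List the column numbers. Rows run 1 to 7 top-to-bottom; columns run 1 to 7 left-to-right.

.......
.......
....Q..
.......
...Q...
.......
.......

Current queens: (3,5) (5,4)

columns 1, 6, 7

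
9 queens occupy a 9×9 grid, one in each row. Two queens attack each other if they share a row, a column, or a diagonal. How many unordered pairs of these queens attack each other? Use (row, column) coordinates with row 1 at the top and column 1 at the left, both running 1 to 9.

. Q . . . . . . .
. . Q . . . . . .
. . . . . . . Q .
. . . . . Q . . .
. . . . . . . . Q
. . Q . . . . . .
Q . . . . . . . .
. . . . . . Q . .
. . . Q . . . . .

Same column: (2,3)–(6,3) (column 3).
Same diagonal: (1,2)–(2,3) (|1−2| = |2−3| = 1).
Total attacking pairs: 2.

2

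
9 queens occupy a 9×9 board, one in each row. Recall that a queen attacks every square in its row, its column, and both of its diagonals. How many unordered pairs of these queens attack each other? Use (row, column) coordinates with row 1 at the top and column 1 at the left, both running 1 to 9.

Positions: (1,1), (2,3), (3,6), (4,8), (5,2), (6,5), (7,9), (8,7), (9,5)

2

Same column: (6,5)–(9,5) (column 5).
Same diagonal: (6,5)–(8,7) (|6−8| = |5−7| = 2).
Total attacking pairs: 2.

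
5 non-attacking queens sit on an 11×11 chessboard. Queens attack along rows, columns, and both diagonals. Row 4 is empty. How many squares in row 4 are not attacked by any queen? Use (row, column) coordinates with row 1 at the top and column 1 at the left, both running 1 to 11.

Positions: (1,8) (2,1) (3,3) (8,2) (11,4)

(1,8) attacks row 4 at column 8 and diagonals 5, 11.
(2,1) attacks row 4 at column 1 and diagonals 3.
(3,3) attacks row 4 at column 3 and diagonals 2, 4.
(8,2) attacks row 4 at column 2 and diagonals 6.
(11,4) attacks row 4 at column 4 and diagonals 11.
Attacked columns: {1, 2, 3, 4, 5, 6, 8, 11}. Safe: {7, 9, 10}.

3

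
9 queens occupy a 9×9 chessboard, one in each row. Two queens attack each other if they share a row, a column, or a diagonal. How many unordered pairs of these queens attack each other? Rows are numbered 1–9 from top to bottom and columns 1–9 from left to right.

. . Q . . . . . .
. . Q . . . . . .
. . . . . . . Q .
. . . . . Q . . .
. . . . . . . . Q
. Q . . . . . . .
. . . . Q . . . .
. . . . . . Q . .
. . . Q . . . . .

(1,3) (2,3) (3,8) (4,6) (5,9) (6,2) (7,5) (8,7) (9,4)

Same column: (1,3)–(2,3) (column 3).
Same diagonal: (1,3)–(4,6) (|1−4| = |3−6| = 3).
Total attacking pairs: 2.

2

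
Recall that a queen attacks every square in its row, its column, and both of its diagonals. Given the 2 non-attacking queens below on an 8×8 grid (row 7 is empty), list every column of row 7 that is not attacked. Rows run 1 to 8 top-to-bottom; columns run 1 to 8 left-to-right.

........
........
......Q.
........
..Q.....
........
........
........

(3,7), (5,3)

(3,7) attacks row 7 at column 7 and diagonals 3.
(5,3) attacks row 7 at column 3 and diagonals 1, 5.
Attacked columns: {1, 3, 5, 7}. Safe: {2, 4, 6, 8}.

columns 2, 4, 6, 8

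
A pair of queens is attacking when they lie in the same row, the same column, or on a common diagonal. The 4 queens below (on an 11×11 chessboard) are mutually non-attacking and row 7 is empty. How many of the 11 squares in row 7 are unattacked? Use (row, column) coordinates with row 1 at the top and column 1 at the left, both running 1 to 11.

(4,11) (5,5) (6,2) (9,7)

3

(4,11) attacks row 7 at column 11 and diagonals 8.
(5,5) attacks row 7 at column 5 and diagonals 3, 7.
(6,2) attacks row 7 at column 2 and diagonals 1, 3.
(9,7) attacks row 7 at column 7 and diagonals 5, 9.
Attacked columns: {1, 2, 3, 5, 7, 8, 9, 11}. Safe: {4, 6, 10}.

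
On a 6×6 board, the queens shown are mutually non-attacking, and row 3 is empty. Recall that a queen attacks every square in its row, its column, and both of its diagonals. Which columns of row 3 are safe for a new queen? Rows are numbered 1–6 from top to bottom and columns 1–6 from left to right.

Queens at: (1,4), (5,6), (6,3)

columns 1, 5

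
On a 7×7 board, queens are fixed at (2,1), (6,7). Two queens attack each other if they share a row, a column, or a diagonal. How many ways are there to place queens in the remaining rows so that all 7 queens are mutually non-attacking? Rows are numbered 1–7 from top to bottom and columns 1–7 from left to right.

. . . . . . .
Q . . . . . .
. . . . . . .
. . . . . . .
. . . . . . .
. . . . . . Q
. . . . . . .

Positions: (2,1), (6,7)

4

Branch on row 1: col 3 → 2; col 4 → 1; col 5 → 1; col 6 → 0.
Sum: 2 + 1 + 1 + 0 = 4.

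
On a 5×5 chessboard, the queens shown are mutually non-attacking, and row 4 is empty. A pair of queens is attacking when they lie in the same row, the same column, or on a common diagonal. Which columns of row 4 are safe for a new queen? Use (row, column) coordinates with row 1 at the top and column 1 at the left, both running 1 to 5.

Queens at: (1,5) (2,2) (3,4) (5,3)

(1,5) attacks row 4 at column 5 and diagonals 2.
(2,2) attacks row 4 at column 2 and diagonals 4.
(3,4) attacks row 4 at column 4 and diagonals 3, 5.
(5,3) attacks row 4 at column 3 and diagonals 2, 4.
Attacked columns: {2, 3, 4, 5}. Safe: {1}.

columns 1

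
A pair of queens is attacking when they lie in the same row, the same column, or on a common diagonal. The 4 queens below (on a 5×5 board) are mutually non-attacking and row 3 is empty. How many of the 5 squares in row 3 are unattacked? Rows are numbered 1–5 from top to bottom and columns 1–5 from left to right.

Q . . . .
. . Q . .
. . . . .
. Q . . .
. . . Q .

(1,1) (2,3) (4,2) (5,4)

1

(1,1) attacks row 3 at column 1 and diagonals 3.
(2,3) attacks row 3 at column 3 and diagonals 2, 4.
(4,2) attacks row 3 at column 2 and diagonals 1, 3.
(5,4) attacks row 3 at column 4 and diagonals 2.
Attacked columns: {1, 2, 3, 4}. Safe: {5}.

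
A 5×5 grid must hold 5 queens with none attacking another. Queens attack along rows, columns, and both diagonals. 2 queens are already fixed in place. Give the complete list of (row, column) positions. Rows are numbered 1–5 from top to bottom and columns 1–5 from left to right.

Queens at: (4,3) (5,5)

Row 1: attacked by (4,3)→{3}; (5,5)→{1,5}. Safe: 2, 4. Place at column 2.
Row 2: attacked by (1,2)→{1,2,3}; (4,3)→{1,3,5}; (5,5)→{2,5}. Safe: 4. Place at column 4.
Row 3: attacked by (1,2)→{2,4}; (2,4)→{3,4,5}; (4,3)→{2,3,4}; (5,5)→{3,5}. Safe: 1. Place at column 1.
Columns [2, 4, 1, 3, 5], r−c [-1, -2, 2, 1, 0], r+c [3, 6, 4, 7, 10] are all distinct, so no two queens attack.

(1,2) (2,4) (3,1) (4,3) (5,5)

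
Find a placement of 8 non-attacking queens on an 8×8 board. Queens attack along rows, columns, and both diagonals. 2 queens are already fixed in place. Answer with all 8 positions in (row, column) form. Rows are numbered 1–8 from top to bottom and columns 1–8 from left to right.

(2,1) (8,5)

Row 1: attacked by (2,1)→{1,2}; (8,5)→{5}. Safe: 3, 4, 6, 7, 8. Place at column 7.
Row 3: attacked by (1,7)→{5,7}; (2,1)→{1,2}; (8,5)→{5}. Safe: 3, 4, 6, 8. Place at column 3.
Row 4: attacked by (1,7)→{4,7}; (2,1)→{1,3}; (3,3)→{2,3,4}; (8,5)→{1,5}. Safe: 6, 8. Place at column 8.
Row 5: attacked by (1,7)→{3,7}; (2,1)→{1,4}; (3,3)→{1,3,5}; (4,8)→{7,8}; (8,5)→{2,5,8}. Safe: 6. Place at column 6.
Row 6: attacked by (1,7)→{2,7}; (2,1)→{1,5}; (3,3)→{3,6}; (4,8)→{6,8}; (5,6)→{5,6,7}; (8,5)→{3,5,7}. Safe: 4. Place at column 4.
Row 7: attacked by (1,7)→{1,7}; (2,1)→{1,6}; (3,3)→{3,7}; (4,8)→{5,8}; (5,6)→{4,6,8}; (6,4)→{3,4,5}; (8,5)→{4,5,6}. Safe: 2. Place at column 2.
Columns [7, 1, 3, 8, 6, 4, 2, 5], r−c [-6, 1, 0, -4, -1, 2, 5, 3], r+c [8, 3, 6, 12, 11, 10, 9, 13] are all distinct, so no two queens attack.

(1,7) (2,1) (3,3) (4,8) (5,6) (6,4) (7,2) (8,5)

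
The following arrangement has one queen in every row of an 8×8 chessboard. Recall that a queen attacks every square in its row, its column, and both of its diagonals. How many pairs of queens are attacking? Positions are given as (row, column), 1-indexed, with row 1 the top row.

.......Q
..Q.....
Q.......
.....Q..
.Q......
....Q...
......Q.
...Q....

0

All columns are distinct and no two queens satisfy |Δrow| = |Δcol|, so no pair attacks.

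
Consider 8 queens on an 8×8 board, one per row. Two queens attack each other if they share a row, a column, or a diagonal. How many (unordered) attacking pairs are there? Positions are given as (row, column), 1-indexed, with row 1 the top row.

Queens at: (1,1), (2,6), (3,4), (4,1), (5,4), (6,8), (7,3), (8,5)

Same column: (1,1)–(4,1) (column 1); (3,4)–(5,4) (column 4).
Same diagonal: (4,1)–(8,5) (|4−8| = |1−5| = 4).
Total attacking pairs: 3.

3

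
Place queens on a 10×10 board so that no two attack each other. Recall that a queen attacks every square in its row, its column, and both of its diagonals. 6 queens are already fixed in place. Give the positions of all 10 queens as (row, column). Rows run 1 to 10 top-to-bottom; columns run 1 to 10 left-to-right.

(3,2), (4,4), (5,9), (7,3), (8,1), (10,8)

Row 1: attacked by (3,2)→{2,4}; (4,4)→{1,4,7}; (5,9)→{5,9}; (7,3)→{3,9}; (8,1)→{1,8}; (10,8)→{8}. Safe: 6, 10. Place at column 10.
Row 2: attacked by (1,10)→{9,10}; (3,2)→{1,2,3}; (4,4)→{2,4,6}; (5,9)→{6,9}; (7,3)→{3,8}; (8,1)→{1,7}; (10,8)→{8}. Safe: 5. Place at column 5.
Row 6: attacked by (1,10)→{5,10}; (2,5)→{1,5,9}; (3,2)→{2,5}; (4,4)→{2,4,6}; (5,9)→{8,9,10}; (7,3)→{2,3,4}; (8,1)→{1,3}; (10,8)→{4,8}. Safe: 7. Place at column 7.
Row 9: attacked by (1,10)→{2,10}; (2,5)→{5}; (3,2)→{2,8}; (4,4)→{4,9}; (5,9)→{5,9}; (6,7)→{4,7,10}; (7,3)→{1,3,5}; (8,1)→{1,2}; (10,8)→{7,8,9}. Safe: 6. Place at column 6.
Columns [10, 5, 2, 4, 9, 7, 3, 1, 6, 8], r−c [-9, -3, 1, 0, -4, -1, 4, 7, 3, 2], r+c [11, 7, 5, 8, 14, 13, 10, 9, 15, 18] are all distinct, so no two queens attack.

(1,10) (2,5) (3,2) (4,4) (5,9) (6,7) (7,3) (8,1) (9,6) (10,8)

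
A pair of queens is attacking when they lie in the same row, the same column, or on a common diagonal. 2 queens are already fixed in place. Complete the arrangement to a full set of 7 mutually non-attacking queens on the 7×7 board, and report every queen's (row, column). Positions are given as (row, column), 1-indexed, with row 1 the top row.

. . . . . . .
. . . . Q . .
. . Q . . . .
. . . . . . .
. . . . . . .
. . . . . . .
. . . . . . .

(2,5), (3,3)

Row 1: attacked by (2,5)→{4,5,6}; (3,3)→{1,3,5}. Safe: 2, 7. Place at column 7.
Row 4: attacked by (1,7)→{4,7}; (2,5)→{3,5,7}; (3,3)→{2,3,4}. Safe: 1, 6. Place at column 1.
Row 5: attacked by (1,7)→{3,7}; (2,5)→{2,5}; (3,3)→{1,3,5}; (4,1)→{1,2}. Safe: 4, 6. Place at column 6.
Row 6: attacked by (1,7)→{2,7}; (2,5)→{1,5}; (3,3)→{3,6}; (4,1)→{1,3}; (5,6)→{5,6,7}. Safe: 4. Place at column 4.
Row 7: attacked by (1,7)→{1,7}; (2,5)→{5}; (3,3)→{3,7}; (4,1)→{1,4}; (5,6)→{4,6}; (6,4)→{3,4,5}. Safe: 2. Place at column 2.
Columns [7, 5, 3, 1, 6, 4, 2], r−c [-6, -3, 0, 3, -1, 2, 5], r+c [8, 7, 6, 5, 11, 10, 9] are all distinct, so no two queens attack.

(1,7) (2,5) (3,3) (4,1) (5,6) (6,4) (7,2)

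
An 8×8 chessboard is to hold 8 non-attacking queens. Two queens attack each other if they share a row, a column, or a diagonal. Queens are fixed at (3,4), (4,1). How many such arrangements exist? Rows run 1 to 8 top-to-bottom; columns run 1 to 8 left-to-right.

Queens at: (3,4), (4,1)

Branch on row 1: col 3 → 1; col 5 → 3; col 7 → 1; col 8 → 1.
Sum: 1 + 3 + 1 + 1 = 6.

6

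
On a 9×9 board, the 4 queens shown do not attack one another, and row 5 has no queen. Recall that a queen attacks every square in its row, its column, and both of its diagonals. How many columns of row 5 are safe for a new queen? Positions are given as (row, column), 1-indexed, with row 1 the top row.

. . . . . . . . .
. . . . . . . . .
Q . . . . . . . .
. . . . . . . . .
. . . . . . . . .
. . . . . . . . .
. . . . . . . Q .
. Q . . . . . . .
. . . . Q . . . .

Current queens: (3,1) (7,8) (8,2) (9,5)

(3,1) attacks row 5 at column 1 and diagonals 3.
(7,8) attacks row 5 at column 8 and diagonals 6.
(8,2) attacks row 5 at column 2 and diagonals 5.
(9,5) attacks row 5 at column 5 and diagonals 1, 9.
Attacked columns: {1, 2, 3, 5, 6, 8, 9}. Safe: {4, 7}.

2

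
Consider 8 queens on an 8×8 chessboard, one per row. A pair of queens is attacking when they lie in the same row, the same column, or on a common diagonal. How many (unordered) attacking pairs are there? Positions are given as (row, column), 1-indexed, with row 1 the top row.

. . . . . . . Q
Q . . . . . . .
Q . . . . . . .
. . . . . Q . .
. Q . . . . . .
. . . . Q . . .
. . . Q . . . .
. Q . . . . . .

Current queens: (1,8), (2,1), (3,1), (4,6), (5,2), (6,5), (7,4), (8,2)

6

Same column: (2,1)–(3,1) (column 1); (5,2)–(8,2) (column 2).
Same diagonal: (2,1)–(6,5) (|2−6| = |1−5| = 4); (4,6)–(8,2) (|4−8| = |6−2| = 4); (5,2)–(7,4) (|5−7| = |2−4| = 2); (6,5)–(7,4) (|6−7| = |5−4| = 1).
Total attacking pairs: 6.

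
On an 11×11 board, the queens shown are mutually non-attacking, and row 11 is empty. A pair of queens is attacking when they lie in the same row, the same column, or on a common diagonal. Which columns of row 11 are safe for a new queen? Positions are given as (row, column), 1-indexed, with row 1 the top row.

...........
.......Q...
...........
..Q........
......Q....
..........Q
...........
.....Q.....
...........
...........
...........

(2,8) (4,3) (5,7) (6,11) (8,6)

(2,8) attacks row 11 at column 8.
(4,3) attacks row 11 at column 3 and diagonals 10.
(5,7) attacks row 11 at column 7 and diagonals 1.
(6,11) attacks row 11 at column 11 and diagonals 6.
(8,6) attacks row 11 at column 6 and diagonals 3, 9.
Attacked columns: {1, 3, 6, 7, 8, 9, 10, 11}. Safe: {2, 4, 5}.

columns 2, 4, 5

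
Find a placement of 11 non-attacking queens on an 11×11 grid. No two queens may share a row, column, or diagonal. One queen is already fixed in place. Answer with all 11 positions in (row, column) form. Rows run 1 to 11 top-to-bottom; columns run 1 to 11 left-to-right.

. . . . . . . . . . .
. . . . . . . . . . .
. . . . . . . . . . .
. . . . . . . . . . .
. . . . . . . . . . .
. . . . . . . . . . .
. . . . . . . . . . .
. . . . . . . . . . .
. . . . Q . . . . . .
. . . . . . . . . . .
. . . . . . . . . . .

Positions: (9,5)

Row 1: attacked by (9,5)→{5}. Safe: 1, 2, 3, 4, 6, 7, 8, 9, 10, 11. Place at column 3.
Row 2: attacked by (1,3)→{2,3,4}; (9,5)→{5}. Safe: 1, 6, 7, 8, 9, 10, 11. Place at column 7.
Row 3: attacked by (1,3)→{1,3,5}; (2,7)→{6,7,8}; (9,5)→{5,11}. Safe: 2, 4, 9, 10. Place at column 9.
Row 4: attacked by (1,3)→{3,6}; (2,7)→{5,7,9}; (3,9)→{8,9,10}; (9,5)→{5,10}. Safe: 1, 2, 4, 11. Place at column 4.
Row 5: attacked by (1,3)→{3,7}; (2,7)→{4,7,10}; (3,9)→{7,9,11}; (4,4)→{3,4,5}; (9,5)→{1,5,9}. Safe: 2, 6, 8. Place at column 2.
Row 6: attacked by (1,3)→{3,8}; (2,7)→{3,7,11}; (3,9)→{6,9}; (4,4)→{2,4,6}; (5,2)→{1,2,3}; (9,5)→{2,5,8}. Safe: 10. Place at column 10.
Row 7: attacked by (1,3)→{3,9}; (2,7)→{2,7}; (3,9)→{5,9}; (4,4)→{1,4,7}; (5,2)→{2,4}; (6,10)→{9,10,11}; (9,5)→{3,5,7}. Safe: 6, 8. Place at column 8.
Row 8: attacked by (1,3)→{3,10}; (2,7)→{1,7}; (3,9)→{4,9}; (4,4)→{4,8}; (5,2)→{2,5}; (6,10)→{8,10}; (7,8)→{7,8,9}; (9,5)→{4,5,6}. Safe: 11. Place at column 11.
Row 10: attacked by (1,3)→{3}; (2,7)→{7}; (3,9)→{2,9}; (4,4)→{4,10}; (5,2)→{2,7}; (6,10)→{6,10}; (7,8)→{5,8,11}; (8,11)→{9,11}; (9,5)→{4,5,6}. Safe: 1. Place at column 1.
Row 11: attacked by (1,3)→{3}; (2,7)→{7}; (3,9)→{1,9}; (4,4)→{4,11}; (5,2)→{2,8}; (6,10)→{5,10}; (7,8)→{4,8}; (8,11)→{8,11}; (9,5)→{3,5,7}; (10,1)→{1,2}. Safe: 6. Place at column 6.
Columns [3, 7, 9, 4, 2, 10, 8, 11, 5, 1, 6], r−c [-2, -5, -6, 0, 3, -4, -1, -3, 4, 9, 5], r+c [4, 9, 12, 8, 7, 16, 15, 19, 14, 11, 17] are all distinct, so no two queens attack.

(1,3) (2,7) (3,9) (4,4) (5,2) (6,10) (7,8) (8,11) (9,5) (10,1) (11,6)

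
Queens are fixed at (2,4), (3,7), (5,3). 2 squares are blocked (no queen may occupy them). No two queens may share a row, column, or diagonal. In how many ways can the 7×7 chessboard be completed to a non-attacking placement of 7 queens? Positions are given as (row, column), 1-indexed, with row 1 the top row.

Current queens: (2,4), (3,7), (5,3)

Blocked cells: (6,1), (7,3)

1

Branch on row 1: col 1 → 0; col 2 → 0; col 6 → 1.
Sum: 0 + 0 + 1 = 1.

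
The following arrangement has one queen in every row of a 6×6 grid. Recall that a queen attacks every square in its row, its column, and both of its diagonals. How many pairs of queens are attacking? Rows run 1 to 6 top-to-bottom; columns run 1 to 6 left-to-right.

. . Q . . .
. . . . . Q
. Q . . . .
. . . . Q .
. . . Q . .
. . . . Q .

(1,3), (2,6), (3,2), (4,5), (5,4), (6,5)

Same column: (4,5)–(6,5) (column 5).
Same diagonal: (3,2)–(5,4) (|3−5| = |2−4| = 2); (3,2)–(6,5) (|3−6| = |2−5| = 3); (4,5)–(5,4) (|4−5| = |5−4| = 1); (5,4)–(6,5) (|5−6| = |4−5| = 1).
Total attacking pairs: 5.

5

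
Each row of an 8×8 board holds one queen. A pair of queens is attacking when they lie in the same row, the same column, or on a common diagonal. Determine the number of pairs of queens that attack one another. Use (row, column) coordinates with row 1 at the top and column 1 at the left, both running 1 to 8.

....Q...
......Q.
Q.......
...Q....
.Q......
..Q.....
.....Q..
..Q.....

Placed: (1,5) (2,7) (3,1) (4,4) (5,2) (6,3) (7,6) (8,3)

3

Same column: (6,3)–(8,3) (column 3).
Same diagonal: (2,7)–(6,3) (|2−6| = |7−3| = 4); (5,2)–(6,3) (|5−6| = |2−3| = 1).
Total attacking pairs: 3.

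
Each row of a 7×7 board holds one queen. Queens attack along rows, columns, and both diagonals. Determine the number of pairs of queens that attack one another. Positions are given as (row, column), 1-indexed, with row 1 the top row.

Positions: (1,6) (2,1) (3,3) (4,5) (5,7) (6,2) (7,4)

0

All columns are distinct and no two queens satisfy |Δrow| = |Δcol|, so no pair attacks.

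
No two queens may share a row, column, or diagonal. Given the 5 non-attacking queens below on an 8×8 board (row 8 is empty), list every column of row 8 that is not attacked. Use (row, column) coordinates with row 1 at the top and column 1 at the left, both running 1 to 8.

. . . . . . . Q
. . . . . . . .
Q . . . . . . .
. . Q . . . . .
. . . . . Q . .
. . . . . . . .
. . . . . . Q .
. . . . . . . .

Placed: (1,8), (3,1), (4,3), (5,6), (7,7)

(1,8) attacks row 8 at column 8 and diagonals 1.
(3,1) attacks row 8 at column 1 and diagonals 6.
(4,3) attacks row 8 at column 3 and diagonals 7.
(5,6) attacks row 8 at column 6 and diagonals 3.
(7,7) attacks row 8 at column 7 and diagonals 6, 8.
Attacked columns: {1, 3, 6, 7, 8}. Safe: {2, 4, 5}.

columns 2, 4, 5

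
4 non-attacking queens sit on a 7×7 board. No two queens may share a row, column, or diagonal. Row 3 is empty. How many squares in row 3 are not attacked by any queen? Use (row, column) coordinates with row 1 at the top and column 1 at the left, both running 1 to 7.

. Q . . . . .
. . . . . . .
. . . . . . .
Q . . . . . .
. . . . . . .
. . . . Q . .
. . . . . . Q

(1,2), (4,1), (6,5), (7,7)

1

(1,2) attacks row 3 at column 2 and diagonals 4.
(4,1) attacks row 3 at column 1 and diagonals 2.
(6,5) attacks row 3 at column 5 and diagonals 2.
(7,7) attacks row 3 at column 7 and diagonals 3.
Attacked columns: {1, 2, 3, 4, 5, 7}. Safe: {6}.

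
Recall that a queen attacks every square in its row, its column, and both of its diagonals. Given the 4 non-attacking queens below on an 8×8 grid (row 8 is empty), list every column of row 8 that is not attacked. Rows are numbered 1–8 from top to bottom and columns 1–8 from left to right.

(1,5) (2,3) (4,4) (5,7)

(1,5) attacks row 8 at column 5.
(2,3) attacks row 8 at column 3.
(4,4) attacks row 8 at column 4 and diagonals 8.
(5,7) attacks row 8 at column 7 and diagonals 4.
Attacked columns: {3, 4, 5, 7, 8}. Safe: {1, 2, 6}.

columns 1, 2, 6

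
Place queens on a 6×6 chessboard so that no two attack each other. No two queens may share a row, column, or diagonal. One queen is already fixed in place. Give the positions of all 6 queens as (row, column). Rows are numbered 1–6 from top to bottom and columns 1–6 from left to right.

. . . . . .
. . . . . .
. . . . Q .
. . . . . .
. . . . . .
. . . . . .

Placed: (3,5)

(1,4) (2,1) (3,5) (4,2) (5,6) (6,3)

Row 1: attacked by (3,5)→{3,5}. Safe: 1, 2, 4, 6. Place at column 4.
Row 2: attacked by (1,4)→{3,4,5}; (3,5)→{4,5,6}. Safe: 1, 2. Place at column 1.
Row 4: attacked by (1,4)→{1,4}; (2,1)→{1,3}; (3,5)→{4,5,6}. Safe: 2. Place at column 2.
Row 5: attacked by (1,4)→{4}; (2,1)→{1,4}; (3,5)→{3,5}; (4,2)→{1,2,3}. Safe: 6. Place at column 6.
Row 6: attacked by (1,4)→{4}; (2,1)→{1,5}; (3,5)→{2,5}; (4,2)→{2,4}; (5,6)→{5,6}. Safe: 3. Place at column 3.
Columns [4, 1, 5, 2, 6, 3], r−c [-3, 1, -2, 2, -1, 3], r+c [5, 3, 8, 6, 11, 9] are all distinct, so no two queens attack.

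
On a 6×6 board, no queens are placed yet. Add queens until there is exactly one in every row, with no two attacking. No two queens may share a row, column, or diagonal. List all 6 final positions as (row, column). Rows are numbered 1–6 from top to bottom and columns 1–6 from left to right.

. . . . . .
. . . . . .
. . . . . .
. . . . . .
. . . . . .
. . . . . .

(1,2) (2,4) (3,6) (4,1) (5,3) (6,5)

Row 1: Safe: 1, 2, 3, 4, 5, 6. Place at column 2.
Row 2: attacked by (1,2)→{1,2,3}. Safe: 4, 5, 6. Place at column 4.
Row 3: attacked by (1,2)→{2,4}; (2,4)→{3,4,5}. Safe: 1, 6. Place at column 6.
Row 4: attacked by (1,2)→{2,5}; (2,4)→{2,4,6}; (3,6)→{5,6}. Safe: 1, 3. Place at column 1.
Row 5: attacked by (1,2)→{2,6}; (2,4)→{1,4}; (3,6)→{4,6}; (4,1)→{1,2}. Safe: 3, 5. Place at column 3.
Row 6: attacked by (1,2)→{2}; (2,4)→{4}; (3,6)→{3,6}; (4,1)→{1,3}; (5,3)→{2,3,4}. Safe: 5. Place at column 5.
Columns [2, 4, 6, 1, 3, 5], r−c [-1, -2, -3, 3, 2, 1], r+c [3, 6, 9, 5, 8, 11] are all distinct, so no two queens attack.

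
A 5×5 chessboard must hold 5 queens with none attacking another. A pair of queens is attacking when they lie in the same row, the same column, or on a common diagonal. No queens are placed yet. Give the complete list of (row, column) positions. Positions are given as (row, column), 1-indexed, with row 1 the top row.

Row 1: Safe: 1, 2, 3, 4, 5. Place at column 2.
Row 2: attacked by (1,2)→{1,2,3}. Safe: 4, 5. Place at column 4.
Row 3: attacked by (1,2)→{2,4}; (2,4)→{3,4,5}. Safe: 1. Place at column 1.
Row 4: attacked by (1,2)→{2,5}; (2,4)→{2,4}; (3,1)→{1,2}. Safe: 3. Place at column 3.
Row 5: attacked by (1,2)→{2}; (2,4)→{1,4}; (3,1)→{1,3}; (4,3)→{2,3,4}. Safe: 5. Place at column 5.
Columns [2, 4, 1, 3, 5], r−c [-1, -2, 2, 1, 0], r+c [3, 6, 4, 7, 10] are all distinct, so no two queens attack.

(1,2) (2,4) (3,1) (4,3) (5,5)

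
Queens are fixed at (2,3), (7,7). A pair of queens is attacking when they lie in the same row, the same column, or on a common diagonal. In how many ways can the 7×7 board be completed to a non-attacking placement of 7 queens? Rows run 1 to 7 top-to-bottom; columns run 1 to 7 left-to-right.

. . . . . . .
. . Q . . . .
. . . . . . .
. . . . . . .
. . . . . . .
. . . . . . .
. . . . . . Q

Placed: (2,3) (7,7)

Branch on row 1: col 5 → 1; col 6 → 0.
Sum: 1 + 0 = 1.

1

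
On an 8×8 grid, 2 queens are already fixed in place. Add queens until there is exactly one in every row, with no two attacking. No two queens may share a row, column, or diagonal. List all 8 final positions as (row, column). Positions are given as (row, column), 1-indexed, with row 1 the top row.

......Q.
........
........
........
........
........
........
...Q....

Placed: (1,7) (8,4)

(1,7) (2,5) (3,3) (4,1) (5,6) (6,8) (7,2) (8,4)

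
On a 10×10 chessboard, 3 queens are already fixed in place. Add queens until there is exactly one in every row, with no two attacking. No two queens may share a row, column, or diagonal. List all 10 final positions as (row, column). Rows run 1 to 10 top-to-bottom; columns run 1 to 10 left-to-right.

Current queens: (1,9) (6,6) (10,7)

(1,9) (2,5) (3,2) (4,10) (5,3) (6,6) (7,8) (8,1) (9,4) (10,7)

Row 2: attacked by (1,9)→{8,9,10}; (6,6)→{2,6,10}; (10,7)→{7}. Safe: 1, 3, 4, 5. Place at column 5.
Row 3: attacked by (1,9)→{7,9}; (2,5)→{4,5,6}; (6,6)→{3,6,9}; (10,7)→{7}. Safe: 1, 2, 8, 10. Place at column 2.
Row 4: attacked by (1,9)→{6,9}; (2,5)→{3,5,7}; (3,2)→{1,2,3}; (6,6)→{4,6,8}; (10,7)→{1,7}. Safe: 10. Place at column 10.
Row 5: attacked by (1,9)→{5,9}; (2,5)→{2,5,8}; (3,2)→{2,4}; (4,10)→{9,10}; (6,6)→{5,6,7}; (10,7)→{2,7}. Safe: 1, 3. Place at column 3.
Row 7: attacked by (1,9)→{3,9}; (2,5)→{5,10}; (3,2)→{2,6}; (4,10)→{7,10}; (5,3)→{1,3,5}; (6,6)→{5,6,7}; (10,7)→{4,7,10}. Safe: 8. Place at column 8.
Row 8: attacked by (1,9)→{2,9}; (2,5)→{5}; (3,2)→{2,7}; (4,10)→{6,10}; (5,3)→{3,6}; (6,6)→{4,6,8}; (7,8)→{7,8,9}; (10,7)→{5,7,9}. Safe: 1. Place at column 1.
Row 9: attacked by (1,9)→{1,9}; (2,5)→{5}; (3,2)→{2,8}; (4,10)→{5,10}; (5,3)→{3,7}; (6,6)→{3,6,9}; (7,8)→{6,8,10}; (8,1)→{1,2}; (10,7)→{6,7,8}. Safe: 4. Place at column 4.
Columns [9, 5, 2, 10, 3, 6, 8, 1, 4, 7], r−c [-8, -3, 1, -6, 2, 0, -1, 7, 5, 3], r+c [10, 7, 5, 14, 8, 12, 15, 9, 13, 17] are all distinct, so no two queens attack.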